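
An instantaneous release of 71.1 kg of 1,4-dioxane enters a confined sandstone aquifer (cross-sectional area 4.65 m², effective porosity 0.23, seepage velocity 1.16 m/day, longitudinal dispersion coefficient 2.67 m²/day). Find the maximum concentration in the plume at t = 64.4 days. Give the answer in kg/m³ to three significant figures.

The peak of an instantaneous 1D plume sits at x = vt; there the Gaussian factor is 1 and C_max = M/(n_e·A·√(4πDt)), where n_e·A is the pore area the mass is dissolved in.
√(4πDt) = √(4π × 2.67 × 64.4) = 46.48 m, so C_max = 71.1/(0.23 × 4.65 × 46.48) = 1.43 kg/m³.

1.43 kg/m³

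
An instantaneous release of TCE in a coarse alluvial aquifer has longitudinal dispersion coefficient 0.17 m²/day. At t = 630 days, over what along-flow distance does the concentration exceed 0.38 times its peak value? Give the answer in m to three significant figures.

The plume is Gaussian with σ = √(2Dt) = √(2 × 0.17 × 630) = 14.64 m.
C/C_peak = exp(−Δx²/(2σ²)) = 0.38 ⇒ Δx = σ·√(−2 ln 0.38) = 14.64 × 1.391 = 20.36 m.
Width = 2Δx = 40.7 m.

40.7 m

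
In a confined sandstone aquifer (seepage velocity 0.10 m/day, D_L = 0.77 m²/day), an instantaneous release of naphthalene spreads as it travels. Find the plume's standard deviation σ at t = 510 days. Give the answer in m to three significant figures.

Dispersive spreading gives a Gaussian with σ² = 2Dt; advection only shifts the center.
σ = √(2 × 0.77 × 510) = 28.0 m.

28.0 m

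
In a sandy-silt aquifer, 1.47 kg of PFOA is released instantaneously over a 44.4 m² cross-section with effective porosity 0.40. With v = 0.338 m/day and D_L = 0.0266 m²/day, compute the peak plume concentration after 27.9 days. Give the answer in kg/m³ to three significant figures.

The peak of an instantaneous 1D plume sits at x = vt; there the Gaussian factor is 1 and C_max = M/(n_e·A·√(4πDt)), where n_e·A is the pore area the mass is dissolved in.
√(4πDt) = √(4π × 0.0266 × 27.9) = 3.054 m, so C_max = 1.47/(0.40 × 44.4 × 3.054) = 0.0271 kg/m³.

0.0271 kg/m³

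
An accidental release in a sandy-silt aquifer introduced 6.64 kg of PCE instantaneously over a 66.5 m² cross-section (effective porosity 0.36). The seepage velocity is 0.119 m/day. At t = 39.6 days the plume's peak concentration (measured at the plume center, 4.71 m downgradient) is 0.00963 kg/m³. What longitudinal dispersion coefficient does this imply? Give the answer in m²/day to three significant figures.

1.67 m²/day

At the plume center C_max = M/(n_e·A·√(4πDt)), so D = M²/(4πt·(n_e·A·C_max)²).
n_e·A·C_max = 0.36 × 66.5 × 0.00963 = 0.2305 kg/m.
D = 6.64²/(4π × 39.6 × 0.2305²) = 1.67 m²/day.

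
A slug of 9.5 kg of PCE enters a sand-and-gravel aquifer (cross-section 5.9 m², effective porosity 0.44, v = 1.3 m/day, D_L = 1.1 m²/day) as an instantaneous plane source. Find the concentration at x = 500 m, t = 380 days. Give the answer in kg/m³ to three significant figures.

0.0494 kg/m³

For an instantaneous plane source, C(x,t) = M/(n_e·A·√(4πDt)) · exp(−(x−vt)²/(4Dt)), with n_e·A the pore (flow) area.
Plume center vt = 1.3 × 380 = 494 m, so the well at 500 m is 6 m downgradient of the peak.
√(4πDt) = 72.48 m, giving peak height M/(n_e·A·√(4πDt)) = 9.5/(0.44 × 5.9 × 72.48) = 0.05049 kg/m³.
(x−vt)²/(4Dt) = (6)²/(4 × 1.1 × 380) = 0.02153; exp(−0.02153) = 0.9787.
C = 0.05049 × 0.9787 = 0.0494 kg/m³.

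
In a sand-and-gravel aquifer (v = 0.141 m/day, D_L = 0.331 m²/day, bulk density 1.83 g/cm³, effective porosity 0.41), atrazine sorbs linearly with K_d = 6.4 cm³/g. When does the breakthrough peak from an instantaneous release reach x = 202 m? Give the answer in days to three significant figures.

Retardation factor R = 1 + ρ_b·K_d/n = 1 + 1.83 × 6.4/0.41 = 29.57.
Sorption retards both mechanisms: v_R = v/R = 0.004768 m/day, D_R = D/R = 0.01119 m²/day.
Peak time from v_R²t² + 2D_R t − x² = 0: t = (√(D_R² + v_R²x²) − D_R)/v_R².
√(D_R² + v_R²x²) = √(0.01119² + 0.004768² × 202²) = 0.9632; v_R² = 2.273e-05.
t = (0.9632 − 0.01119)/2.273e-05 = 41900 days.

41900 days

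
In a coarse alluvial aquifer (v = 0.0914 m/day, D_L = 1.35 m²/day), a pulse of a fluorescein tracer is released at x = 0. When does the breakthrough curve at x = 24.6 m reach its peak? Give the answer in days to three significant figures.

152 days

For the 1D instantaneous-source solution, setting ∂C/∂t = 0 at fixed x gives v²t² + 2Dt − x² = 0, so t = (√(D² + v²x²) − D)/v².
√(D² + v²x²) = √(1.35² + 0.0914² × 24.6²) = 2.623; v² = 0.00835396.
t = (2.623 − 1.35)/0.00835396 = 152 days (vs. the pure-advection estimate x/v = 269 d).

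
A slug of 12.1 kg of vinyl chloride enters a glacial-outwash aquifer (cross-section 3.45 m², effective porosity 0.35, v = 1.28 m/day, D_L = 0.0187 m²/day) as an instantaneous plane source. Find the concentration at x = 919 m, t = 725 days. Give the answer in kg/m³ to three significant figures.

0.172 kg/m³

For an instantaneous plane source, C(x,t) = M/(n_e·A·√(4πDt)) · exp(−(x−vt)²/(4Dt)), with n_e·A the pore (flow) area.
Plume center vt = 1.28 × 725 = 928 m, so the well at 919 m is 9 m upgradient of the peak.
√(4πDt) = 13.05 m, giving peak height M/(n_e·A·√(4πDt)) = 12.1/(0.35 × 3.45 × 13.05) = 0.7679 kg/m³.
(x−vt)²/(4Dt) = (-9)²/(4 × 0.0187 × 725) = 1.494; exp(−1.494) = 0.2245.
C = 0.7679 × 0.2245 = 0.172 kg/m³.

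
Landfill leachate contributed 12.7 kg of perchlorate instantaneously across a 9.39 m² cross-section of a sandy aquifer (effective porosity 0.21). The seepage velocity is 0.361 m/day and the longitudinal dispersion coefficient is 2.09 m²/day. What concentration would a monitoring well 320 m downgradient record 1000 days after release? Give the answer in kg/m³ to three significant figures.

For an instantaneous plane source, C(x,t) = M/(n_e·A·√(4πDt)) · exp(−(x−vt)²/(4Dt)), with n_e·A the pore (flow) area.
Plume center vt = 0.361 × 1000 = 361 m, so the well at 320 m is 41 m upgradient of the peak.
√(4πDt) = 162.1 m, giving peak height M/(n_e·A·√(4πDt)) = 12.7/(0.21 × 9.39 × 162.1) = 0.03973 kg/m³.
(x−vt)²/(4Dt) = (-41)²/(4 × 2.09 × 1000) = 0.2011; exp(−0.2011) = 0.8178.
C = 0.03973 × 0.8178 = 0.0325 kg/m³.

0.0325 kg/m³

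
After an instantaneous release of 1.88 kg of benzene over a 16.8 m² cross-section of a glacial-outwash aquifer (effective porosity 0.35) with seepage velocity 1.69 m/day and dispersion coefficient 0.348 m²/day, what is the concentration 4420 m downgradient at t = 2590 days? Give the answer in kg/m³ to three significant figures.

For an instantaneous plane source, C(x,t) = M/(n_e·A·√(4πDt)) · exp(−(x−vt)²/(4Dt)), with n_e·A the pore (flow) area.
Plume center vt = 1.69 × 2590 = 4377.1 m, so the well at 4420 m is 42.9 m downgradient of the peak.
√(4πDt) = 106.4 m, giving peak height M/(n_e·A·√(4πDt)) = 1.88/(0.35 × 16.8 × 106.4) = 0.003005 kg/m³.
(x−vt)²/(4Dt) = (42.9)²/(4 × 0.348 × 2590) = 0.5105; exp(−0.5105) = 0.6002.
C = 0.003005 × 0.6002 = 0.00180 kg/m³.

0.00180 kg/m³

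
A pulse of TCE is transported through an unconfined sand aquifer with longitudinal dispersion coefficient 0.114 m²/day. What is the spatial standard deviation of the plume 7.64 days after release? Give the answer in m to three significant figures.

1.32 m

Dispersive spreading gives a Gaussian with σ² = 2Dt; advection only shifts the center.
σ = √(2 × 0.114 × 7.64) = 1.32 m.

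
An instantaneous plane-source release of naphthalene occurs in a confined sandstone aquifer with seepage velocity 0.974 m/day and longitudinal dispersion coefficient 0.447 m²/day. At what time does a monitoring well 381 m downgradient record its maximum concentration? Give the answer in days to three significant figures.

391 days

For the 1D instantaneous-source solution, setting ∂C/∂t = 0 at fixed x gives v²t² + 2Dt − x² = 0, so t = (√(D² + v²x²) − D)/v².
√(D² + v²x²) = √(0.447² + 0.974² × 381²) = 371.1; v² = 0.948676.
t = (371.1 − 0.447)/0.948676 = 391 days (vs. the pure-advection estimate x/v = 391 d).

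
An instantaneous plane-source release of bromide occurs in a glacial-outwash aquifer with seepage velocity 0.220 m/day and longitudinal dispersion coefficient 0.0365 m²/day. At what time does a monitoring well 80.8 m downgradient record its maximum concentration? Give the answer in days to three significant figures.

367 days

For the 1D instantaneous-source solution, setting ∂C/∂t = 0 at fixed x gives v²t² + 2Dt − x² = 0, so t = (√(D² + v²x²) − D)/v².
√(D² + v²x²) = √(0.0365² + 0.220² × 80.8²) = 17.78; v² = 0.0484.
t = (17.78 − 0.0365)/0.0484 = 367 days (vs. the pure-advection estimate x/v = 367 d).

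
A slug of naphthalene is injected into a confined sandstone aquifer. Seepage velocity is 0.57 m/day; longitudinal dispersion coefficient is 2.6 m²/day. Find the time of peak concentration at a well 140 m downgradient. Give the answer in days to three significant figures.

For the 1D instantaneous-source solution, setting ∂C/∂t = 0 at fixed x gives v²t² + 2Dt − x² = 0, so t = (√(D² + v²x²) − D)/v².
√(D² + v²x²) = √(2.6² + 0.57² × 140²) = 79.84; v² = 0.3249.
t = (79.84 − 2.6)/0.3249 = 238 days (vs. the pure-advection estimate x/v = 246 d).

238 days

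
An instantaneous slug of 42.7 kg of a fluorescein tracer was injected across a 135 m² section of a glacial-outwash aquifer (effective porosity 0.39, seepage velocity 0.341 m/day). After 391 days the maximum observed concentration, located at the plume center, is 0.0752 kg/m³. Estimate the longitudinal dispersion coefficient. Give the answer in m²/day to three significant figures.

At the plume center C_max = M/(n_e·A·√(4πDt)), so D = M²/(4πt·(n_e·A·C_max)²).
n_e·A·C_max = 0.39 × 135 × 0.0752 = 3.959 kg/m.
D = 42.7²/(4π × 391 × 3.959²) = 0.0237 m²/day.

0.0237 m²/day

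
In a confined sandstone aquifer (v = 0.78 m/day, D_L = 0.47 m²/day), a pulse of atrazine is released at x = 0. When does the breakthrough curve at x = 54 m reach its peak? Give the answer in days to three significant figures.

For the 1D instantaneous-source solution, setting ∂C/∂t = 0 at fixed x gives v²t² + 2Dt − x² = 0, so t = (√(D² + v²x²) − D)/v².
√(D² + v²x²) = √(0.47² + 0.78² × 54²) = 42.12; v² = 0.6084.
t = (42.12 − 0.47)/0.6084 = 68.5 days (vs. the pure-advection estimate x/v = 69.2 d).

68.5 days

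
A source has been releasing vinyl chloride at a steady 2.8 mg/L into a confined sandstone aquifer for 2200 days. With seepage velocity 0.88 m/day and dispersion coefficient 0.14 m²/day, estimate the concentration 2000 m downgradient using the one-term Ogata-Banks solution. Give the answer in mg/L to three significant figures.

0.0139 mg/L

For a continuous step input, C/C₀ ≈ ½·erfc((x−vt)/(2√(Dt))).
vt = 0.88 × 2200 = 1936 m and 2√(Dt) = 2√(0.14 × 2200) = 35.10 m.
Argument (x−vt)/(2√(Dt)) = (2000 − 1936)/35.10 = 1.823; ½·erfc(1.823) = 0.004967.
C = 2.8 × 0.004967 = 0.0139 mg/L.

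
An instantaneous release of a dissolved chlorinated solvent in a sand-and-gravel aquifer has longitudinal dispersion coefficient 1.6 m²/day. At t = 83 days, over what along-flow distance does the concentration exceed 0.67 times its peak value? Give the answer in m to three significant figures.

The plume is Gaussian with σ = √(2Dt) = √(2 × 1.6 × 83) = 16.30 m.
C/C_peak = exp(−Δx²/(2σ²)) = 0.67 ⇒ Δx = σ·√(−2 ln 0.67) = 16.30 × 0.8950 = 14.59 m.
Width = 2Δx = 29.2 m.

29.2 m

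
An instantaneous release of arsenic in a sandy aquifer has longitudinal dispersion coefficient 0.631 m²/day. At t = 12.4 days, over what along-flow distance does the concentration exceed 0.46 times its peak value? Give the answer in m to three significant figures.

The plume is Gaussian with σ = √(2Dt) = √(2 × 0.631 × 12.4) = 3.956 m.
C/C_peak = exp(−Δx²/(2σ²)) = 0.46 ⇒ Δx = σ·√(−2 ln 0.46) = 3.956 × 1.246 = 4.929 m.
Width = 2Δx = 9.86 m.

9.86 m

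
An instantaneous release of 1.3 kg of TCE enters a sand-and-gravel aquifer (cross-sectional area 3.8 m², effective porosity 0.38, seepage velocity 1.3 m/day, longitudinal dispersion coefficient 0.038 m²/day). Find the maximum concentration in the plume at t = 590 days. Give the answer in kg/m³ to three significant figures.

The peak of an instantaneous 1D plume sits at x = vt; there the Gaussian factor is 1 and C_max = M/(n_e·A·√(4πDt)), where n_e·A is the pore area the mass is dissolved in.
√(4πDt) = √(4π × 0.038 × 590) = 16.79 m, so C_max = 1.3/(0.38 × 3.8 × 16.79) = 0.0536 kg/m³.

0.0536 kg/m³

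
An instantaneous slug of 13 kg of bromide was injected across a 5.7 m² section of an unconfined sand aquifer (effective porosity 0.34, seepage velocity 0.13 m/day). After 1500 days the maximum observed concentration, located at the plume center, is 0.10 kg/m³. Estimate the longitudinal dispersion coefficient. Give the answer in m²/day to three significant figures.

0.239 m²/day

At the plume center C_max = M/(n_e·A·√(4πDt)), so D = M²/(4πt·(n_e·A·C_max)²).
n_e·A·C_max = 0.34 × 5.7 × 0.10 = 0.1938 kg/m.
D = 13²/(4π × 1500 × 0.1938²) = 0.239 m²/day.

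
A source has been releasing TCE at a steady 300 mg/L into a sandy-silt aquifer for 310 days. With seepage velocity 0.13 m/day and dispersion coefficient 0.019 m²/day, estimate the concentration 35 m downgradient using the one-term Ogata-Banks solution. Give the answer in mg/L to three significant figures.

282 mg/L

For a continuous step input, C/C₀ ≈ ½·erfc((x−vt)/(2√(Dt))).
vt = 0.13 × 310 = 40.3 m and 2√(Dt) = 2√(0.019 × 310) = 4.854 m.
Argument (x−vt)/(2√(Dt)) = (35 − 40.3)/4.854 = -1.092; ½·erfc(-1.092) = 0.9387.
C = 300 × 0.9387 = 282 mg/L.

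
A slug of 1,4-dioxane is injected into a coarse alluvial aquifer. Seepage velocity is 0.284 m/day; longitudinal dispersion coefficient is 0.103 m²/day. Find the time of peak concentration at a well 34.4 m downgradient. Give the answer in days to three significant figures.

For the 1D instantaneous-source solution, setting ∂C/∂t = 0 at fixed x gives v²t² + 2Dt − x² = 0, so t = (√(D² + v²x²) − D)/v².
√(D² + v²x²) = √(0.103² + 0.284² × 34.4²) = 9.770; v² = 0.080656.
t = (9.770 − 0.103)/0.080656 = 120 days (vs. the pure-advection estimate x/v = 121 d).

120 days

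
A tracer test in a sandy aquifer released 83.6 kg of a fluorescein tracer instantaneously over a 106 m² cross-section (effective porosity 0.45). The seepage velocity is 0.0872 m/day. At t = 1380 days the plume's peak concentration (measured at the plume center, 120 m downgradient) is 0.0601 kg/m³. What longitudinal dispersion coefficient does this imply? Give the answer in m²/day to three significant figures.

0.0490 m²/day

At the plume center C_max = M/(n_e·A·√(4πDt)), so D = M²/(4πt·(n_e·A·C_max)²).
n_e·A·C_max = 0.45 × 106 × 0.0601 = 2.867 kg/m.
D = 83.6²/(4π × 1380 × 2.867²) = 0.0490 m²/day.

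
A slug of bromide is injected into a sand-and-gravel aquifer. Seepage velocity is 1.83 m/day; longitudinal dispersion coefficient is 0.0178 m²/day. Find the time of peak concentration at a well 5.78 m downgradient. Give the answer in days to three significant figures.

For the 1D instantaneous-source solution, setting ∂C/∂t = 0 at fixed x gives v²t² + 2Dt − x² = 0, so t = (√(D² + v²x²) − D)/v².
√(D² + v²x²) = √(0.0178² + 1.83² × 5.78²) = 10.58; v² = 3.3489.
t = (10.58 − 0.0178)/3.3489 = 3.15 days (vs. the pure-advection estimate x/v = 3.16 d).

3.15 days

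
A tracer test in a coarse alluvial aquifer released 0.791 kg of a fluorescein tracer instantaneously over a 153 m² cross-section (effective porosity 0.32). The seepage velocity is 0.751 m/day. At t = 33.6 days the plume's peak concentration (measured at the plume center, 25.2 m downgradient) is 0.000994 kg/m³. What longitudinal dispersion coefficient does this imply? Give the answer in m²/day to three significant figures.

0.626 m²/day

At the plume center C_max = M/(n_e·A·√(4πDt)), so D = M²/(4πt·(n_e·A·C_max)²).
n_e·A·C_max = 0.32 × 153 × 0.000994 = 0.04867 kg/m.
D = 0.791²/(4π × 33.6 × 0.04867²) = 0.626 m²/day.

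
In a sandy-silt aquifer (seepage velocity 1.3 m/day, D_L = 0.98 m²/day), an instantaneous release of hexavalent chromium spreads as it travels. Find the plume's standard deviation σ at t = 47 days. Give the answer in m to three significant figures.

9.60 m

Dispersive spreading gives a Gaussian with σ² = 2Dt; advection only shifts the center.
σ = √(2 × 0.98 × 47) = 9.60 m.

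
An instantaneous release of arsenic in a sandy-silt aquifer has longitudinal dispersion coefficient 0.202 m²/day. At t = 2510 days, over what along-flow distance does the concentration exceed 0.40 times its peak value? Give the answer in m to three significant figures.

The plume is Gaussian with σ = √(2Dt) = √(2 × 0.202 × 2510) = 31.84 m.
C/C_peak = exp(−Δx²/(2σ²)) = 0.40 ⇒ Δx = σ·√(−2 ln 0.40) = 31.84 × 1.354 = 43.11 m.
Width = 2Δx = 86.2 m.

86.2 m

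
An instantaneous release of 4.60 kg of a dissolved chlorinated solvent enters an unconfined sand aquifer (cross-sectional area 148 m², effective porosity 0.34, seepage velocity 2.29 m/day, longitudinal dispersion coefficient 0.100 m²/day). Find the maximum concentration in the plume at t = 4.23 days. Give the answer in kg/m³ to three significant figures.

The peak of an instantaneous 1D plume sits at x = vt; there the Gaussian factor is 1 and C_max = M/(n_e·A·√(4πDt)), where n_e·A is the pore area the mass is dissolved in.
√(4πDt) = √(4π × 0.100 × 4.23) = 2.306 m, so C_max = 4.60/(0.34 × 148 × 2.306) = 0.0396 kg/m³.

0.0396 kg/m³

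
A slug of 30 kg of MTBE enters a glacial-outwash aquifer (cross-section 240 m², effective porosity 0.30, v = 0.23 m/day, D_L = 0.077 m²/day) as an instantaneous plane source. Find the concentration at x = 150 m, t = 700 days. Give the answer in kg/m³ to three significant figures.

For an instantaneous plane source, C(x,t) = M/(n_e·A·√(4πDt)) · exp(−(x−vt)²/(4Dt)), with n_e·A the pore (flow) area.
Plume center vt = 0.23 × 700 = 161 m, so the well at 150 m is 11 m upgradient of the peak.
√(4πDt) = 26.03 m, giving peak height M/(n_e·A·√(4πDt)) = 30/(0.30 × 240 × 26.03) = 0.01601 kg/m³.
(x−vt)²/(4Dt) = (-11)²/(4 × 0.077 × 700) = 0.5612; exp(−0.5612) = 0.5705.
C = 0.01601 × 0.5705 = 0.00913 kg/m³.

0.00913 kg/m³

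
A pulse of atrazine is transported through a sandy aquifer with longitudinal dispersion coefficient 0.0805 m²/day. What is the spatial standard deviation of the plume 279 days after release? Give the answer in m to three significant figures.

6.70 m

Dispersive spreading gives a Gaussian with σ² = 2Dt; advection only shifts the center.
σ = √(2 × 0.0805 × 279) = 6.70 m.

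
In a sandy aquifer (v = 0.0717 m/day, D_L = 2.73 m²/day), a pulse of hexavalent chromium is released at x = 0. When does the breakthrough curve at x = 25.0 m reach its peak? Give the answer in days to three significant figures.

For the 1D instantaneous-source solution, setting ∂C/∂t = 0 at fixed x gives v²t² + 2Dt − x² = 0, so t = (√(D² + v²x²) − D)/v².
√(D² + v²x²) = √(2.73² + 0.0717² × 25.0²) = 3.266; v² = 0.00514089.
t = (3.266 − 2.73)/0.00514089 = 104 days (vs. the pure-advection estimate x/v = 349 d).

104 days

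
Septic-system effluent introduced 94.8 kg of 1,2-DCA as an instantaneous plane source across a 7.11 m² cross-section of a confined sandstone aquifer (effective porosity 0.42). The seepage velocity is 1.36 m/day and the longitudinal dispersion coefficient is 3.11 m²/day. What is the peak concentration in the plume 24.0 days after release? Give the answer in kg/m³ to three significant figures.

The peak of an instantaneous 1D plume sits at x = vt; there the Gaussian factor is 1 and C_max = M/(n_e·A·√(4πDt)), where n_e·A is the pore area the mass is dissolved in.
√(4πDt) = √(4π × 3.11 × 24.0) = 30.63 m, so C_max = 94.8/(0.42 × 7.11 × 30.63) = 1.04 kg/m³.

1.04 kg/m³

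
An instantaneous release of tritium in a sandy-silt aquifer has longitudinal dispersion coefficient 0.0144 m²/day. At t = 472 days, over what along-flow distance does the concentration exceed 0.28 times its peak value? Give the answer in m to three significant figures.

11.8 m

The plume is Gaussian with σ = √(2Dt) = √(2 × 0.0144 × 472) = 3.687 m.
C/C_peak = exp(−Δx²/(2σ²)) = 0.28 ⇒ Δx = σ·√(−2 ln 0.28) = 3.687 × 1.596 = 5.884 m.
Width = 2Δx = 11.8 m.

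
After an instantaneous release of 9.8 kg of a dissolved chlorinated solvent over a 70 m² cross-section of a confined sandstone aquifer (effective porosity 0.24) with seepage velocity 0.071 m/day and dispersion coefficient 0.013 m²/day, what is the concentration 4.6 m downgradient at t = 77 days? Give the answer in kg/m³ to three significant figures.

For an instantaneous plane source, C(x,t) = M/(n_e·A·√(4πDt)) · exp(−(x−vt)²/(4Dt)), with n_e·A the pore (flow) area.
Plume center vt = 0.071 × 77 = 5.467 m, so the well at 4.6 m is 0.867 m upgradient of the peak.
√(4πDt) = 3.547 m, giving peak height M/(n_e·A·√(4πDt)) = 9.8/(0.24 × 70 × 3.547) = 0.1645 kg/m³.
(x−vt)²/(4Dt) = (-0.867)²/(4 × 0.013 × 77) = 0.1877; exp(−0.1877) = 0.8289.
C = 0.1645 × 0.8289 = 0.136 kg/m³.

0.136 kg/m³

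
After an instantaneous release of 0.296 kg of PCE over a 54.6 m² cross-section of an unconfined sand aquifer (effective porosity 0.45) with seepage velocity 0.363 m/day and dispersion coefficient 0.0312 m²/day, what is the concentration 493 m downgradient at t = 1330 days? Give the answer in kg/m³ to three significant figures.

For an instantaneous plane source, C(x,t) = M/(n_e·A·√(4πDt)) · exp(−(x−vt)²/(4Dt)), with n_e·A the pore (flow) area.
Plume center vt = 0.363 × 1330 = 482.79 m, so the well at 493 m is 10.21 m downgradient of the peak.
√(4πDt) = 22.84 m, giving peak height M/(n_e·A·√(4πDt)) = 0.296/(0.45 × 54.6 × 22.84) = 0.0005275 kg/m³.
(x−vt)²/(4Dt) = (10.21)²/(4 × 0.0312 × 1330) = 0.6280; exp(−0.6280) = 0.5337.
C = 0.0005275 × 0.5337 = 0.000282 kg/m³.

0.000282 kg/m³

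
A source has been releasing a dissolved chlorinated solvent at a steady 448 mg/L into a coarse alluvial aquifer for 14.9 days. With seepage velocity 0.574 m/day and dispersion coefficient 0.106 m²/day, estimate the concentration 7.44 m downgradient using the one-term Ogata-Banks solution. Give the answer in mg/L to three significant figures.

329 mg/L

For a continuous step input, C/C₀ ≈ ½·erfc((x−vt)/(2√(Dt))).
vt = 0.574 × 14.9 = 8.5526 m and 2√(Dt) = 2√(0.106 × 14.9) = 2.513 m.
Argument (x−vt)/(2√(Dt)) = (7.44 − 8.5526)/2.513 = -0.4427; ½·erfc(-0.4427) = 0.7344.
C = 448 × 0.7344 = 329 mg/L.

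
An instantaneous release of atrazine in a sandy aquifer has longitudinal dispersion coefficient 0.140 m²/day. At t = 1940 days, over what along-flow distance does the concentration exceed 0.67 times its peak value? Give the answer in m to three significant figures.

41.7 m

The plume is Gaussian with σ = √(2Dt) = √(2 × 0.140 × 1940) = 23.31 m.
C/C_peak = exp(−Δx²/(2σ²)) = 0.67 ⇒ Δx = σ·√(−2 ln 0.67) = 23.31 × 0.8950 = 20.86 m.
Width = 2Δx = 41.7 m.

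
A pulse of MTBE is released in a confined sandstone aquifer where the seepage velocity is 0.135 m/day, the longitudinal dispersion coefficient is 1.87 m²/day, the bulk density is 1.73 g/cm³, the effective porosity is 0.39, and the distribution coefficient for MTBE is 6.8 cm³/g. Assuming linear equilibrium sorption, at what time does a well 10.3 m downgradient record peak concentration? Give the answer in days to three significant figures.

787 days

Retardation factor R = 1 + ρ_b·K_d/n = 1 + 1.73 × 6.8/0.39 = 31.16.
Sorption retards both mechanisms: v_R = v/R = 0.004332 m/day, D_R = D/R = 0.06001 m²/day.
Peak time from v_R²t² + 2D_R t − x² = 0: t = (√(D_R² + v_R²x²) − D_R)/v_R².
√(D_R² + v_R²x²) = √(0.06001² + 0.004332² × 10.3²) = 0.07478; v_R² = 1.877e-05.
t = (0.07478 − 0.06001)/1.877e-05 = 787 days.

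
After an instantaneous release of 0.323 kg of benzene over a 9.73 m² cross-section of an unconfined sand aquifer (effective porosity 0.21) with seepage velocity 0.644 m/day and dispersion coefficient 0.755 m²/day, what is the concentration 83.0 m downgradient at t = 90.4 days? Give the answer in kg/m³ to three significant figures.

0.000569 kg/m³

For an instantaneous plane source, C(x,t) = M/(n_e·A·√(4πDt)) · exp(−(x−vt)²/(4Dt)), with n_e·A the pore (flow) area.
Plume center vt = 0.644 × 90.4 = 58.2176 m, so the well at 83.0 m is 24.7824 m downgradient of the peak.
√(4πDt) = 29.29 m, giving peak height M/(n_e·A·√(4πDt)) = 0.323/(0.21 × 9.73 × 29.29) = 0.005397 kg/m³.
(x−vt)²/(4Dt) = (24.7824)²/(4 × 0.755 × 90.4) = 2.250; exp(−2.250) = 0.1054.
C = 0.005397 × 0.1054 = 0.000569 kg/m³.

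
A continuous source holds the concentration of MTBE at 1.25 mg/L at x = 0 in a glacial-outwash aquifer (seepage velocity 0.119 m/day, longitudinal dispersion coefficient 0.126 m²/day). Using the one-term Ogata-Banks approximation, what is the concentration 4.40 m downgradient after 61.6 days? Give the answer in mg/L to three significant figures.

For a continuous step input, C/C₀ ≈ ½·erfc((x−vt)/(2√(Dt))).
vt = 0.119 × 61.6 = 7.3304 m and 2√(Dt) = 2√(0.126 × 61.6) = 5.572 m.
Argument (x−vt)/(2√(Dt)) = (4.40 − 7.3304)/5.572 = -0.5259; ½·erfc(-0.5259) = 0.7715.
C = 1.25 × 0.7715 = 0.964 mg/L.

0.964 mg/L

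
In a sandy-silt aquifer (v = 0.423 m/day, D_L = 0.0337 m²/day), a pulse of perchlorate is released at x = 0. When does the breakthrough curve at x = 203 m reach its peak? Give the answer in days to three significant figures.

For the 1D instantaneous-source solution, setting ∂C/∂t = 0 at fixed x gives v²t² + 2Dt − x² = 0, so t = (√(D² + v²x²) − D)/v².
√(D² + v²x²) = √(0.0337² + 0.423² × 203²) = 85.87; v² = 0.178929.
t = (85.87 − 0.0337)/0.178929 = 480 days (vs. the pure-advection estimate x/v = 480 d).

480 days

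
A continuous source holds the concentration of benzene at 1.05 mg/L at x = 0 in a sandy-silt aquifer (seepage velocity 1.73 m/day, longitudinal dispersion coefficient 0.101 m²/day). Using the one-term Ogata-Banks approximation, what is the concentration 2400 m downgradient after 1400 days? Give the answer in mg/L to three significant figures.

0.950 mg/L

For a continuous step input, C/C₀ ≈ ½·erfc((x−vt)/(2√(Dt))).
vt = 1.73 × 1400 = 2422 m and 2√(Dt) = 2√(0.101 × 1400) = 23.78 m.
Argument (x−vt)/(2√(Dt)) = (2400 − 2422)/23.78 = -0.9251; ½·erfc(-0.9251) = 0.9046.
C = 1.05 × 0.9046 = 0.950 mg/L.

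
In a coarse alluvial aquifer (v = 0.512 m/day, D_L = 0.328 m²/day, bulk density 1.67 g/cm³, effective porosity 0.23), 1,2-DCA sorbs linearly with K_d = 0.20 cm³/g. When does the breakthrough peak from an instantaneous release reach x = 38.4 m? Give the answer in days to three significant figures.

181 days

Retardation factor R = 1 + ρ_b·K_d/n = 1 + 1.67 × 0.20/0.23 = 2.452.
Sorption retards both mechanisms: v_R = v/R = 0.2088 m/day, D_R = D/R = 0.1338 m²/day.
Peak time from v_R²t² + 2D_R t − x² = 0: t = (√(D_R² + v_R²x²) − D_R)/v_R².
√(D_R² + v_R²x²) = √(0.1338² + 0.2088² × 38.4²) = 8.019; v_R² = 0.04360.
t = (8.019 − 0.1338)/0.04360 = 181 days.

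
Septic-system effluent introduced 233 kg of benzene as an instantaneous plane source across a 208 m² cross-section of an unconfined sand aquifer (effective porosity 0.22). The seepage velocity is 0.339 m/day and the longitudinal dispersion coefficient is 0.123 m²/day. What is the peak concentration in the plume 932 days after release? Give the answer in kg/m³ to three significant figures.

The peak of an instantaneous 1D plume sits at x = vt; there the Gaussian factor is 1 and C_max = M/(n_e·A·√(4πDt)), where n_e·A is the pore area the mass is dissolved in.
√(4πDt) = √(4π × 0.123 × 932) = 37.95 m, so C_max = 233/(0.22 × 208 × 37.95) = 0.134 kg/m³.

0.134 kg/m³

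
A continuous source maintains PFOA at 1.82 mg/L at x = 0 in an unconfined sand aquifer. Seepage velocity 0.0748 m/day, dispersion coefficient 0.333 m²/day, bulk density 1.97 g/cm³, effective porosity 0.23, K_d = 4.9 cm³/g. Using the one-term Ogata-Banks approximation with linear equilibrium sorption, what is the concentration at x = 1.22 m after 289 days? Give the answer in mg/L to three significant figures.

Retardation factor R = 1 + ρ_b·K_d/n = 1 + 1.97 × 4.9/0.23 = 42.97.
Sorption retards both mechanisms: v_R = v/R = 0.001741 m/day, D_R = D/R = 0.007750 m²/day.
v_R·t = 0.001741 × 289 = 0.503149 m; 2√(D_R t) = 2.993 m; argument = (1.22 − 0.503149)/2.993 = 0.2395.
C = C₀ × ½·erfc(0.2395) = 1.82 × 0.3674 = 0.669 mg/L.

0.669 mg/L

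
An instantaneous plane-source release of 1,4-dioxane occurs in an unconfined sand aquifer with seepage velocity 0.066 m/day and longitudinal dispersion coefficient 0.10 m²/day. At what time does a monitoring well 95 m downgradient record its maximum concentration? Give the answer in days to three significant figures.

For the 1D instantaneous-source solution, setting ∂C/∂t = 0 at fixed x gives v²t² + 2Dt − x² = 0, so t = (√(D² + v²x²) − D)/v².
√(D² + v²x²) = √(0.10² + 0.066² × 95²) = 6.271; v² = 0.004356.
t = (6.271 − 0.10)/0.004356 = 1420 days (vs. the pure-advection estimate x/v = 1440 d).

1420 days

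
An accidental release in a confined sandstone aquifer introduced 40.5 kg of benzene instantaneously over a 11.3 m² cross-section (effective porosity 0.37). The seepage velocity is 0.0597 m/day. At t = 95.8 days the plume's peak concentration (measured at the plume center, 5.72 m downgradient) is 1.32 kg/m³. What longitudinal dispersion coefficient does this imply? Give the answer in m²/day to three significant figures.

0.0447 m²/day

At the plume center C_max = M/(n_e·A·√(4πDt)), so D = M²/(4πt·(n_e·A·C_max)²).
n_e·A·C_max = 0.37 × 11.3 × 1.32 = 5.519 kg/m.
D = 40.5²/(4π × 95.8 × 5.519²) = 0.0447 m²/day.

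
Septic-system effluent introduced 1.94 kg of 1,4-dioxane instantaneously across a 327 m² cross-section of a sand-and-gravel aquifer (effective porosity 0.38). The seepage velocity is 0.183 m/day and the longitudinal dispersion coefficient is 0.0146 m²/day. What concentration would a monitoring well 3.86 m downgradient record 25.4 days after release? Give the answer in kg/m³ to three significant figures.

For an instantaneous plane source, C(x,t) = M/(n_e·A·√(4πDt)) · exp(−(x−vt)²/(4Dt)), with n_e·A the pore (flow) area.
Plume center vt = 0.183 × 25.4 = 4.6482 m, so the well at 3.86 m is 0.7882 m upgradient of the peak.
√(4πDt) = 2.159 m, giving peak height M/(n_e·A·√(4πDt)) = 1.94/(0.38 × 327 × 2.159) = 0.007231 kg/m³.
(x−vt)²/(4Dt) = (-0.7882)²/(4 × 0.0146 × 25.4) = 0.4188; exp(−0.4188) = 0.6578.
C = 0.007231 × 0.6578 = 0.00476 kg/m³.

0.00476 kg/m³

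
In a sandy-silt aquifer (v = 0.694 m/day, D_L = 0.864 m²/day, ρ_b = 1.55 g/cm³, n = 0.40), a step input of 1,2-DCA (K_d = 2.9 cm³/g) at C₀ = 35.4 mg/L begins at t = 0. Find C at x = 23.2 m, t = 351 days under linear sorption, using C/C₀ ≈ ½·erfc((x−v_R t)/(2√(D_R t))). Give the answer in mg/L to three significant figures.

11.3 mg/L

Retardation factor R = 1 + ρ_b·K_d/n = 1 + 1.55 × 2.9/0.40 = 12.24.
Sorption retards both mechanisms: v_R = v/R = 0.05670 m/day, D_R = D/R = 0.07059 m²/day.
v_R·t = 0.05670 × 351 = 19.9017 m; 2√(D_R t) = 9.955 m; argument = (23.2 − 19.9017)/9.955 = 0.3313.
C = C₀ × ½·erfc(0.3313) = 35.4 × 0.3197 = 11.3 mg/L.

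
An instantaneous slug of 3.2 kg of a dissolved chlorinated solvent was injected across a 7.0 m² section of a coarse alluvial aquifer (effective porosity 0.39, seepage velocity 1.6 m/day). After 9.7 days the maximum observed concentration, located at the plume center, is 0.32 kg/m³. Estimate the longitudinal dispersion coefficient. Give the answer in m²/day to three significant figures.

At the plume center C_max = M/(n_e·A·√(4πDt)), so D = M²/(4πt·(n_e·A·C_max)²).
n_e·A·C_max = 0.39 × 7.0 × 0.32 = 0.8736 kg/m.
D = 3.2²/(4π × 9.7 × 0.8736²) = 0.110 m²/day.

0.110 m²/day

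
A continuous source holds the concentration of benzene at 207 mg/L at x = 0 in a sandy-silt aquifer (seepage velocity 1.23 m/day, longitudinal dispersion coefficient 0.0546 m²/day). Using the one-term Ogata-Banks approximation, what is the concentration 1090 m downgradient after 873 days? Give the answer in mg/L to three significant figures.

For a continuous step input, C/C₀ ≈ ½·erfc((x−vt)/(2√(Dt))).
vt = 1.23 × 873 = 1073.79 m and 2√(Dt) = 2√(0.0546 × 873) = 13.81 m.
Argument (x−vt)/(2√(Dt)) = (1090 − 1073.79)/13.81 = 1.174; ½·erfc(1.174) = 0.04843.
C = 207 × 0.04843 = 10.0 mg/L.

10.0 mg/L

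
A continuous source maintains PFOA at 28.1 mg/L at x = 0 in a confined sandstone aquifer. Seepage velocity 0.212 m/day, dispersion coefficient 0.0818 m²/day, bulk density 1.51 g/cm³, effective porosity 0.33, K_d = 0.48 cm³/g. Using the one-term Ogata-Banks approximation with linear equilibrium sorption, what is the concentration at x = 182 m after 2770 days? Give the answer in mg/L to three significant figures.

Retardation factor R = 1 + ρ_b·K_d/n = 1 + 1.51 × 0.48/0.33 = 3.196.
Sorption retards both mechanisms: v_R = v/R = 0.06633 m/day, D_R = D/R = 0.02559 m²/day.
v_R·t = 0.06633 × 2770 = 183.7341 m; 2√(D_R t) = 16.84 m; argument = (182 − 183.7341)/16.84 = -0.1030.
C = C₀ × ½·erfc(-0.1030) = 28.1 × 0.5579 = 15.7 mg/L.

15.7 mg/L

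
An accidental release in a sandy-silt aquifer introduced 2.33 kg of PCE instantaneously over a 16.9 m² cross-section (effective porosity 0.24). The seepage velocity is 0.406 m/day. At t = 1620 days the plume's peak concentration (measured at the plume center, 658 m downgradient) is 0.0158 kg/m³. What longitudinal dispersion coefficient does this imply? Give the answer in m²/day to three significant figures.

0.0649 m²/day

At the plume center C_max = M/(n_e·A·√(4πDt)), so D = M²/(4πt·(n_e·A·C_max)²).
n_e·A·C_max = 0.24 × 16.9 × 0.0158 = 0.06408 kg/m.
D = 2.33²/(4π × 1620 × 0.06408²) = 0.0649 m²/day.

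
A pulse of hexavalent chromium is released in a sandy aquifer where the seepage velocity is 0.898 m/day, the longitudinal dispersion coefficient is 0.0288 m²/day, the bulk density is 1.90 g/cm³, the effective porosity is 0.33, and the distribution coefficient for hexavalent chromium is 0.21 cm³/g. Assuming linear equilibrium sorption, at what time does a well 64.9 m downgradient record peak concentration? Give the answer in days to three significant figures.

Retardation factor R = 1 + ρ_b·K_d/n = 1 + 1.90 × 0.21/0.33 = 2.209.
Sorption retards both mechanisms: v_R = v/R = 0.4065 m/day, D_R = D/R = 0.01304 m²/day.
Peak time from v_R²t² + 2D_R t − x² = 0: t = (√(D_R² + v_R²x²) − D_R)/v_R².
√(D_R² + v_R²x²) = √(0.01304² + 0.4065² × 64.9²) = 26.38; v_R² = 0.1652.
t = (26.38 − 0.01304)/0.1652 = 160 days.

160 days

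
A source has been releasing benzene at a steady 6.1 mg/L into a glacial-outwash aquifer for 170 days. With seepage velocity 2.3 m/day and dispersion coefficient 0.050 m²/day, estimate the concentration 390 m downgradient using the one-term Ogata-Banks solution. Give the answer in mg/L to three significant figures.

For a continuous step input, C/C₀ ≈ ½·erfc((x−vt)/(2√(Dt))).
vt = 2.3 × 170 = 391 m and 2√(Dt) = 2√(0.050 × 170) = 5.831 m.
Argument (x−vt)/(2√(Dt)) = (390 − 391)/5.831 = -0.1715; ½·erfc(-0.1715) = 0.5958.
C = 6.1 × 0.5958 = 3.63 mg/L.

3.63 mg/L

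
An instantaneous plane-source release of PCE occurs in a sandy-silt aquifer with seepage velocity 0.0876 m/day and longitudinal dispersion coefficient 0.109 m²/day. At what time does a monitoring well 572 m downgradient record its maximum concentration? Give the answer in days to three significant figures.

For the 1D instantaneous-source solution, setting ∂C/∂t = 0 at fixed x gives v²t² + 2Dt − x² = 0, so t = (√(D² + v²x²) − D)/v².
√(D² + v²x²) = √(0.109² + 0.0876² × 572²) = 50.11; v² = 0.00767376.
t = (50.11 − 0.109)/0.00767376 = 6520 days (vs. the pure-advection estimate x/v = 6530 d).

6520 days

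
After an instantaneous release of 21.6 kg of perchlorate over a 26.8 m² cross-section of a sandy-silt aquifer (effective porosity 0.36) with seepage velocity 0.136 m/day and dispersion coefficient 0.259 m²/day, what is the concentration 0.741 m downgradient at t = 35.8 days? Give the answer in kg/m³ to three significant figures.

For an instantaneous plane source, C(x,t) = M/(n_e·A·√(4πDt)) · exp(−(x−vt)²/(4Dt)), with n_e·A the pore (flow) area.
Plume center vt = 0.136 × 35.8 = 4.8688 m, so the well at 0.741 m is 4.1278 m upgradient of the peak.
√(4πDt) = 10.79 m, giving peak height M/(n_e·A·√(4πDt)) = 21.6/(0.36 × 26.8 × 10.79) = 0.2075 kg/m³.
(x−vt)²/(4Dt) = (-4.1278)²/(4 × 0.259 × 35.8) = 0.4594; exp(−0.4594) = 0.6317.
C = 0.2075 × 0.6317 = 0.131 kg/m³.

0.131 kg/m³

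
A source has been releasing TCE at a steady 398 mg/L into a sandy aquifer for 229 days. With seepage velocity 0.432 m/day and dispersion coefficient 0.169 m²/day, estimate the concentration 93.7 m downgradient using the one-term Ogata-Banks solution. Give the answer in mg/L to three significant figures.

288 mg/L

For a continuous step input, C/C₀ ≈ ½·erfc((x−vt)/(2√(Dt))).
vt = 0.432 × 229 = 98.928 m and 2√(Dt) = 2√(0.169 × 229) = 12.44 m.
Argument (x−vt)/(2√(Dt)) = (93.7 − 98.928)/12.44 = -0.4203; ½·erfc(-0.4203) = 0.7239.
C = 398 × 0.7239 = 288 mg/L.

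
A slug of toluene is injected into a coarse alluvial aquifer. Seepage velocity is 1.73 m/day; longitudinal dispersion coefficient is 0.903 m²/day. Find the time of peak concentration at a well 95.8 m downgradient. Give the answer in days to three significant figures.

55.1 days

For the 1D instantaneous-source solution, setting ∂C/∂t = 0 at fixed x gives v²t² + 2Dt − x² = 0, so t = (√(D² + v²x²) − D)/v².
√(D² + v²x²) = √(0.903² + 1.73² × 95.8²) = 165.7; v² = 2.9929.
t = (165.7 − 0.903)/2.9929 = 55.1 days (vs. the pure-advection estimate x/v = 55.4 d).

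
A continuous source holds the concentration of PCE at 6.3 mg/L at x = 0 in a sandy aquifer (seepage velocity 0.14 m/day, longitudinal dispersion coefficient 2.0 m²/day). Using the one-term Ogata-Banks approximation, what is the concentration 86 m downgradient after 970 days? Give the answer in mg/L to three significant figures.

For a continuous step input, C/C₀ ≈ ½·erfc((x−vt)/(2√(Dt))).
vt = 0.14 × 970 = 135.8 m and 2√(Dt) = 2√(2.0 × 970) = 88.09 m.
Argument (x−vt)/(2√(Dt)) = (86 − 135.8)/88.09 = -0.5653; ½·erfc(-0.5653) = 0.7880.
C = 6.3 × 0.7880 = 4.96 mg/L.

4.96 mg/L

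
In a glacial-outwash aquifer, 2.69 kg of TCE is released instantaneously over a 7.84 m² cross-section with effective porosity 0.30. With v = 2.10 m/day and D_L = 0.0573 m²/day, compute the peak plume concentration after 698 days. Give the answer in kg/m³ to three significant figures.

The peak of an instantaneous 1D plume sits at x = vt; there the Gaussian factor is 1 and C_max = M/(n_e·A·√(4πDt)), where n_e·A is the pore area the mass is dissolved in.
√(4πDt) = √(4π × 0.0573 × 698) = 22.42 m, so C_max = 2.69/(0.30 × 7.84 × 22.42) = 0.0510 kg/m³.

0.0510 kg/m³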